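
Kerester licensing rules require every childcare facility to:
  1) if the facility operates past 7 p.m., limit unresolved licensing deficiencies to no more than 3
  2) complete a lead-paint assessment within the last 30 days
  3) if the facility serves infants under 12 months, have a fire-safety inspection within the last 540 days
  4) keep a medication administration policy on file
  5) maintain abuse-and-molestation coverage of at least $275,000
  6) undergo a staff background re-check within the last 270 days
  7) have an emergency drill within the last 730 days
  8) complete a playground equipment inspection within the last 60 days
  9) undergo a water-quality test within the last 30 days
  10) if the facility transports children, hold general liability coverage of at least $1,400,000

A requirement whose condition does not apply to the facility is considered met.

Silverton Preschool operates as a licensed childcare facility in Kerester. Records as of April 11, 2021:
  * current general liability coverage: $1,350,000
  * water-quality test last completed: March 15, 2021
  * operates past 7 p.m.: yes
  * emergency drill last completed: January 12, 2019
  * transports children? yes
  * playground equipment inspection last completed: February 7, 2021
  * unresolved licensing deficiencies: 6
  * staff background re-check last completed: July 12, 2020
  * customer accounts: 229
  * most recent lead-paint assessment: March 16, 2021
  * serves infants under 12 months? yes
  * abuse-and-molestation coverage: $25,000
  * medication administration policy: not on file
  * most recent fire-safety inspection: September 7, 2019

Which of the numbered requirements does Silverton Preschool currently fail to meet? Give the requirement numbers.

1, 3, 4, 5, 6, 7, 8, 10

1. condition 'operates past 7 p.m.' holds; unresolved licensing deficiencies 6 > 3 → not met
2. lead-paint assessment 26 days ago vs limit 30 → met
3. condition 'serves infants under 12 months' holds; fire-safety inspection 582 days ago vs limit 540 → not met
4. medication administration policy absent → not met
5. abuse-and-molestation coverage $25,000 < $275,000 → not met
6. staff background re-check 273 days ago vs limit 270 → not met
7. emergency drill 820 days ago vs limit 730 → not met
8. playground equipment inspection 63 days ago vs limit 60 → not met
9. water-quality test 27 days ago vs limit 30 → met
10. condition 'transports children' holds; general liability coverage $1,350,000 < $1,400,000 → not met
Not met: 1, 3, 4, 5, 6, 7, 8, 10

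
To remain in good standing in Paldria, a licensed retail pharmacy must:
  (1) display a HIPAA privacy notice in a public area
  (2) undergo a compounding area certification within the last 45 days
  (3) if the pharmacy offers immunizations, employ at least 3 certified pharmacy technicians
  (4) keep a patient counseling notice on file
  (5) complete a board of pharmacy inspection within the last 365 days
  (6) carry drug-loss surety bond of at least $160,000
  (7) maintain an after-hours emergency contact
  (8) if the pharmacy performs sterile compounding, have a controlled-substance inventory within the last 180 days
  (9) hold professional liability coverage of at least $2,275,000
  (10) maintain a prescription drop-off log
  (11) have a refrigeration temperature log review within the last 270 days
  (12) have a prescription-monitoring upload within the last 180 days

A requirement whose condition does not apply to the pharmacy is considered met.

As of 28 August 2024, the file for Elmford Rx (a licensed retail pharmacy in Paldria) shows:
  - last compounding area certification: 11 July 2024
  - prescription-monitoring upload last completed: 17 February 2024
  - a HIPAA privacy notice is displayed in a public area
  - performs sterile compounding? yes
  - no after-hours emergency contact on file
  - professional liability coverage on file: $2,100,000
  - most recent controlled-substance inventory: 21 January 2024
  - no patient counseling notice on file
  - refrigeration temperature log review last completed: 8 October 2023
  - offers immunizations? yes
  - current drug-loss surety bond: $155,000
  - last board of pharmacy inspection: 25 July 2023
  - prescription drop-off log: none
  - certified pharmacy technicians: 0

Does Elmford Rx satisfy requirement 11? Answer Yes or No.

No

11. refrigeration temperature log review 325 days ago vs limit 270 → not met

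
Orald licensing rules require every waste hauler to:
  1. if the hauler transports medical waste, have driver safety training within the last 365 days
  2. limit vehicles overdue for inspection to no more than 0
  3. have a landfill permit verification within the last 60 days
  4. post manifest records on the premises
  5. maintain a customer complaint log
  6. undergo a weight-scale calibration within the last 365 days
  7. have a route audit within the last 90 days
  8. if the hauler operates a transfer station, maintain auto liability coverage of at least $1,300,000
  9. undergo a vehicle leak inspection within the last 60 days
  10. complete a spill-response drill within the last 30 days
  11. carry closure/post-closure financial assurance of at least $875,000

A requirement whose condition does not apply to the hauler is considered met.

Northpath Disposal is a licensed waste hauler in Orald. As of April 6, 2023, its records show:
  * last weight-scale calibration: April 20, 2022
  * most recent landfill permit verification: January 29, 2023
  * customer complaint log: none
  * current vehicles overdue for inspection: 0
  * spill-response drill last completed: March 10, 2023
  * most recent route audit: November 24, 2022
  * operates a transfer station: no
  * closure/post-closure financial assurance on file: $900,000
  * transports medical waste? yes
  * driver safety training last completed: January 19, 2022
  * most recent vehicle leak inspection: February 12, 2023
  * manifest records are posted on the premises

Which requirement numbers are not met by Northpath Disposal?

1. condition 'transports medical waste' holds; driver safety training 442 days ago vs limit 365 → not met
2. vehicles overdue for inspection 0 ≤ 0 → met
3. landfill permit verification 67 days ago vs limit 60 → not met
4. manifest records present → met
5. customer complaint log absent → not met
6. weight-scale calibration 351 days ago vs limit 365 → met
7. route audit 133 days ago vs limit 90 → not met
8. condition 'operates a transfer station' does not hold → requirement n/a → met
9. vehicle leak inspection 53 days ago vs limit 60 → met
10. spill-response drill 27 days ago vs limit 30 → met
11. closure/post-closure financial assurance $900,000 ≥ $875,000 → met
Not met: 1, 3, 5, 7

1, 3, 5, 7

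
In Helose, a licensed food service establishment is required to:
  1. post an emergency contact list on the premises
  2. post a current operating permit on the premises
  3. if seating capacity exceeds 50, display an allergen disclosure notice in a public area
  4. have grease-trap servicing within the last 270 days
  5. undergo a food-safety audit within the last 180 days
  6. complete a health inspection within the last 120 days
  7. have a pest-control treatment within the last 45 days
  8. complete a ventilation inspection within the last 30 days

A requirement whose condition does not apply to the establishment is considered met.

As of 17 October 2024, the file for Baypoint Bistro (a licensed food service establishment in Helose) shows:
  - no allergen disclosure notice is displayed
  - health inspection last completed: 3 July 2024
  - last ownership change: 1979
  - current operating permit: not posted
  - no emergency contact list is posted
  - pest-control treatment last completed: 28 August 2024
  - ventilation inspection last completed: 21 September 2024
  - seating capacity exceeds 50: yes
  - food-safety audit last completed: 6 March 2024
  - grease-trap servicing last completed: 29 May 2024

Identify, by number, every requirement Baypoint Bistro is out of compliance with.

1. emergency contact list absent → not met
2. current operating permit absent → not met
3. condition 'seating capacity exceeds 50' holds; allergen disclosure notice absent → not met
4. grease-trap servicing 141 days ago vs limit 270 → met
5. food-safety audit 225 days ago vs limit 180 → not met
6. health inspection 106 days ago vs limit 120 → met
7. pest-control treatment 50 days ago vs limit 45 → not met
8. ventilation inspection 26 days ago vs limit 30 → met
Not met: 1, 2, 3, 5, 7

1, 2, 3, 5, 7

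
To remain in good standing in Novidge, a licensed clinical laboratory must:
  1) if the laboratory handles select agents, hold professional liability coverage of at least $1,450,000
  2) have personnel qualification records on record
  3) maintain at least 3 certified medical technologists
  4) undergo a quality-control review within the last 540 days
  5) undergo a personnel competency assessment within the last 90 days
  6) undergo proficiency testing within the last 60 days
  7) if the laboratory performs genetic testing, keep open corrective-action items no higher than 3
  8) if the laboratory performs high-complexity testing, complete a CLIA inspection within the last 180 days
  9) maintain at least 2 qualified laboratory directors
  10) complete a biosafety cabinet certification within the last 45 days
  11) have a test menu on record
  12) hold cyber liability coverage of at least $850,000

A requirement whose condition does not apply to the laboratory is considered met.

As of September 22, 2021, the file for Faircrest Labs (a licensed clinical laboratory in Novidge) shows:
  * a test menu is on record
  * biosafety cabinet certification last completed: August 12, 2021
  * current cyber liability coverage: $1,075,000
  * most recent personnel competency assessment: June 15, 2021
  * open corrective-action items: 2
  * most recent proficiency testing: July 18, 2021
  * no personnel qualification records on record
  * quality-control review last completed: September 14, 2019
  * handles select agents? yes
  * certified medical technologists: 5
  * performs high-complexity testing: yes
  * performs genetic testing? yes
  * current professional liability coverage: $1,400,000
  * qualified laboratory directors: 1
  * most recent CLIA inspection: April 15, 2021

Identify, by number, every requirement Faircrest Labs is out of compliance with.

1, 2, 4, 5, 6, 9

1. condition 'handles select agents' holds; professional liability coverage $1,400,000 < $1,450,000 → not met
2. personnel qualification records absent → not met
3. certified medical technologists 5 ≥ 3 → met
4. quality-control review 739 days ago vs limit 540 → not met
5. personnel competency assessment 99 days ago vs limit 90 → not met
6. proficiency testing 66 days ago vs limit 60 → not met
7. condition 'performs genetic testing' holds; open corrective-action items 2 ≤ 3 → met
8. condition 'performs high-complexity testing' holds; CLIA inspection 160 days ago vs limit 180 → met
9. qualified laboratory directors 1 < 2 → not met
10. biosafety cabinet certification 41 days ago vs limit 45 → met
11. test menu present → met
12. cyber liability coverage $1,075,000 ≥ $850,000 → met
Not met: 1, 2, 4, 5, 6, 9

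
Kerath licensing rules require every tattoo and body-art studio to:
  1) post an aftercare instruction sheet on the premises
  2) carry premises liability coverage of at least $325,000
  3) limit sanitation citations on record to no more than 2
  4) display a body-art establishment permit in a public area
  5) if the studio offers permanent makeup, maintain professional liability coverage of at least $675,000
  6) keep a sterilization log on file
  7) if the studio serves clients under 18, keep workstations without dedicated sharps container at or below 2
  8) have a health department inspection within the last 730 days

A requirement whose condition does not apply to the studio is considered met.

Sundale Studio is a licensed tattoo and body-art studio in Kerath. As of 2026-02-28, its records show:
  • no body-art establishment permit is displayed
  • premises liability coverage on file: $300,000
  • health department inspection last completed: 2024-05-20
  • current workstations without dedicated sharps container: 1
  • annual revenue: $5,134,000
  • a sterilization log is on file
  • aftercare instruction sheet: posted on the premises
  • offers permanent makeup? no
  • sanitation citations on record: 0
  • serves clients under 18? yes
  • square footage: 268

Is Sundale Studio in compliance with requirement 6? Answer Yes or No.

6. sterilization log present → met

Yes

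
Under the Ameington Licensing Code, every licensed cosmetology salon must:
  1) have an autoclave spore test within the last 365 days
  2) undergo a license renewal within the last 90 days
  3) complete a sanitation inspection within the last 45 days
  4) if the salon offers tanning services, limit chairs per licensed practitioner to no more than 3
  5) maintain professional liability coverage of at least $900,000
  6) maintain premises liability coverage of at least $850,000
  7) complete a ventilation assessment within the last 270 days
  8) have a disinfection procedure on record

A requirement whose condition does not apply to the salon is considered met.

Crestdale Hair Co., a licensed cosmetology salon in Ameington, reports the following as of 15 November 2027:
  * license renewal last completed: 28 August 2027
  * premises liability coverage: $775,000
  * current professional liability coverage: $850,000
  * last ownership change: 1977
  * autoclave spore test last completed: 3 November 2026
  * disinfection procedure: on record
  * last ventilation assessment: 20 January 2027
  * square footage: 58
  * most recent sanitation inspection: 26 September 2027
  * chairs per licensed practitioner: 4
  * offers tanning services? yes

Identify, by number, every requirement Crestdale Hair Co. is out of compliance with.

1. autoclave spore test 377 days ago vs limit 365 → not met
2. license renewal 79 days ago vs limit 90 → met
3. sanitation inspection 50 days ago vs limit 45 → not met
4. condition 'offers tanning services' holds; chairs per licensed practitioner 4 > 3 → not met
5. professional liability coverage $850,000 < $900,000 → not met
6. premises liability coverage $775,000 < $850,000 → not met
7. ventilation assessment 299 days ago vs limit 270 → not met
8. disinfection procedure present → met
Not met: 1, 3, 4, 5, 6, 7

1, 3, 4, 5, 6, 7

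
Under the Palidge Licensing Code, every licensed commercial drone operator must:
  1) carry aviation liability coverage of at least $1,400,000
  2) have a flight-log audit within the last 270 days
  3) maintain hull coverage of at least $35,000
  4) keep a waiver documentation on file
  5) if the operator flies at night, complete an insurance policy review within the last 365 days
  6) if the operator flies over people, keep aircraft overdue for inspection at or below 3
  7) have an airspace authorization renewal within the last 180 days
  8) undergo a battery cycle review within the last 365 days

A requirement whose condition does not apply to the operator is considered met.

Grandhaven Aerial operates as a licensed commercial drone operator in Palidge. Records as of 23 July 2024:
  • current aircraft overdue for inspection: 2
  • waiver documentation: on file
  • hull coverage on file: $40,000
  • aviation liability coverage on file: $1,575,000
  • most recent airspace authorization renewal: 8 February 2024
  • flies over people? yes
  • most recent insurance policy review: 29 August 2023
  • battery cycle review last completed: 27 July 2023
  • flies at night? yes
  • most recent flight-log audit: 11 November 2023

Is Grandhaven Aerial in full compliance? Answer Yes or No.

Yes

1. aviation liability coverage $1,575,000 ≥ $1,400,000 → met
2. flight-log audit 255 days ago vs limit 270 → met
3. hull coverage $40,000 ≥ $35,000 → met
4. waiver documentation present → met
5. condition 'flies at night' holds; insurance policy review 329 days ago vs limit 365 → met
6. condition 'flies over people' holds; aircraft overdue for inspection 2 ≤ 3 → met
7. airspace authorization renewal 166 days ago vs limit 180 → met
8. battery cycle review 362 days ago vs limit 365 → met
All met.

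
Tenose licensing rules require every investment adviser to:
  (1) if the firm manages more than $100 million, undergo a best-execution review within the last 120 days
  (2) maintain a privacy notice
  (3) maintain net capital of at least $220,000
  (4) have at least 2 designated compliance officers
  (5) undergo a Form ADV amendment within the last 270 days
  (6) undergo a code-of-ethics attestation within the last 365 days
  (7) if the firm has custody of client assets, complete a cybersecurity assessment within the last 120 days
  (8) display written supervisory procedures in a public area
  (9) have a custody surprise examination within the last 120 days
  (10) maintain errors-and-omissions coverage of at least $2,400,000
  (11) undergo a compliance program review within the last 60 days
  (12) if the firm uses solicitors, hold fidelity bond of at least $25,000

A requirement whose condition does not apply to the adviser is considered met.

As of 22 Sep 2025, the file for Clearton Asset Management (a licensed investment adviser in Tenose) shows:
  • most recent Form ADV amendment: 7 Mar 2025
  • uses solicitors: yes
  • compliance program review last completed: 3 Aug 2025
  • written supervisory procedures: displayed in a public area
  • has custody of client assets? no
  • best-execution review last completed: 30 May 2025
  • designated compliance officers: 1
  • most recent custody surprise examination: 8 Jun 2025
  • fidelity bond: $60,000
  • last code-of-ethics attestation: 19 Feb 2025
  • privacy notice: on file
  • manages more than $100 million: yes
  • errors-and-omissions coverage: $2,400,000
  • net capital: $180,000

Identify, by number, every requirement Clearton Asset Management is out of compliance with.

1. condition 'manages more than $100 million' holds; best-execution review 115 days ago vs limit 120 → met
2. privacy notice present → met
3. net capital $180,000 < $220,000 → not met
4. designated compliance officers 1 < 2 → not met
5. Form ADV amendment 199 days ago vs limit 270 → met
6. code-of-ethics attestation 215 days ago vs limit 365 → met
7. condition 'has custody of client assets' does not hold → requirement n/a → met
8. written supervisory procedures present → met
9. custody surprise examination 106 days ago vs limit 120 → met
10. errors-and-omissions coverage $2,400,000 ≥ $2,400,000 → met
11. compliance program review 50 days ago vs limit 60 → met
12. condition 'uses solicitors' holds; fidelity bond $60,000 ≥ $25,000 → met
Not met: 3, 4

3, 4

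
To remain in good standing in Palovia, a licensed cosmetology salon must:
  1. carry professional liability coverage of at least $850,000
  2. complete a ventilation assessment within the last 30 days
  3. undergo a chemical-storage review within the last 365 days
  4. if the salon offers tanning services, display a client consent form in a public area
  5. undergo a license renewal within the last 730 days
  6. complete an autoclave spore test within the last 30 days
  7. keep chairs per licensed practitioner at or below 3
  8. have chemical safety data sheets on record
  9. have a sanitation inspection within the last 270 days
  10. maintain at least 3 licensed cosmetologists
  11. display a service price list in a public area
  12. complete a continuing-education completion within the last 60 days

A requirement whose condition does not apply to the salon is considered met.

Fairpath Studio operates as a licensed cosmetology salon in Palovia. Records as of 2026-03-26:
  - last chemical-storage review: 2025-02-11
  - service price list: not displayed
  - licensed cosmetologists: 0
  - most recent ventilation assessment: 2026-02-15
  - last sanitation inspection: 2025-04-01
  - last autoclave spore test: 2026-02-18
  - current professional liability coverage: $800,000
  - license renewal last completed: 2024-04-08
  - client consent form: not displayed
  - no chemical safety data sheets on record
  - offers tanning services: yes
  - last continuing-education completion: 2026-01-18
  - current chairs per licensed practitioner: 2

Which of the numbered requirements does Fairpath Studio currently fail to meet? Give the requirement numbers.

1, 2, 3, 4, 6, 8, 9, 10, 11, 12

1. professional liability coverage $800,000 < $850,000 → not met
2. ventilation assessment 39 days ago vs limit 30 → not met
3. chemical-storage review 408 days ago vs limit 365 → not met
4. condition 'offers tanning services' holds; client consent form absent → not met
5. license renewal 717 days ago vs limit 730 → met
6. autoclave spore test 36 days ago vs limit 30 → not met
7. chairs per licensed practitioner 2 ≤ 3 → met
8. chemical safety data sheets absent → not met
9. sanitation inspection 359 days ago vs limit 270 → not met
10. licensed cosmetologists 0 < 3 → not met
11. service price list absent → not met
12. continuing-education completion 67 days ago vs limit 60 → not met
Not met: 1, 2, 3, 4, 6, 8, 9, 10, 11, 12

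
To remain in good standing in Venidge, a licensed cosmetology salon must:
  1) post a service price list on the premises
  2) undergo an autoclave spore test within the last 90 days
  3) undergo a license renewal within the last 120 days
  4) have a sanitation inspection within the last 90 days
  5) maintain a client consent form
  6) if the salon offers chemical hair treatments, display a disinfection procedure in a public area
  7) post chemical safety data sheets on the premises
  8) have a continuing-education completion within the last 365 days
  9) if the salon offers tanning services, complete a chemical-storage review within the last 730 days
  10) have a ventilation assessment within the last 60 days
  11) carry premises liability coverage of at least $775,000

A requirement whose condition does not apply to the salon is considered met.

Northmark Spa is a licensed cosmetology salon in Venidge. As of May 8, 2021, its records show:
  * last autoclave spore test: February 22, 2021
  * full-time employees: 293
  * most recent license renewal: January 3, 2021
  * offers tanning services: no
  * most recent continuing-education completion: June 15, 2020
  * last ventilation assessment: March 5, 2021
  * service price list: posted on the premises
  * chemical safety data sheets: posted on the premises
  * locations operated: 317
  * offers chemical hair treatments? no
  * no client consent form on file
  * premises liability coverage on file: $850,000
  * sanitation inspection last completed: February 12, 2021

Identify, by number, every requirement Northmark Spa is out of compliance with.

1. service price list present → met
2. autoclave spore test 75 days ago vs limit 90 → met
3. license renewal 125 days ago vs limit 120 → not met
4. sanitation inspection 85 days ago vs limit 90 → met
5. client consent form absent → not met
6. condition 'offers chemical hair treatments' does not hold → requirement n/a → met
7. chemical safety data sheets present → met
8. continuing-education completion 327 days ago vs limit 365 → met
9. condition 'offers tanning services' does not hold → requirement n/a → met
10. ventilation assessment 64 days ago vs limit 60 → not met
11. premises liability coverage $850,000 ≥ $775,000 → met
Not met: 3, 5, 10

3, 5, 10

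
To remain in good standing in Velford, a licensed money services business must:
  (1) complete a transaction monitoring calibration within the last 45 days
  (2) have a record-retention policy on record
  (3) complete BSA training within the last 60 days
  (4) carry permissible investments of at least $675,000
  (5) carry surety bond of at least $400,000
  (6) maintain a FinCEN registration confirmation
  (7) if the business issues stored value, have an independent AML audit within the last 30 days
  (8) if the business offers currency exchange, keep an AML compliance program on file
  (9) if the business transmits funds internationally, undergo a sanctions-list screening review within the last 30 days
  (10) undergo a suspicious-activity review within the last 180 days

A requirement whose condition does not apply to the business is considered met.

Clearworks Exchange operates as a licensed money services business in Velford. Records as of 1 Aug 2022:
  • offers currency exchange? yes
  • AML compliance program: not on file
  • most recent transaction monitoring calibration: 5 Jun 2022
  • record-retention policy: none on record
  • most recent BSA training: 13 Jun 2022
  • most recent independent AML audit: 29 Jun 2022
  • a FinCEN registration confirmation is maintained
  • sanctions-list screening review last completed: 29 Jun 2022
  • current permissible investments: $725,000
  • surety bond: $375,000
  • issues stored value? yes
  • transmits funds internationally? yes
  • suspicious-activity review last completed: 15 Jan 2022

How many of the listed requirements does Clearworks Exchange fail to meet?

7

1. transaction monitoring calibration 57 days ago vs limit 45 → not met
2. record-retention policy absent → not met
3. BSA training 49 days ago vs limit 60 → met
4. permissible investments $725,000 ≥ $675,000 → met
5. surety bond $375,000 < $400,000 → not met
6. FinCEN registration confirmation present → met
7. condition 'issues stored value' holds; independent AML audit 33 days ago vs limit 30 → not met
8. condition 'offers currency exchange' holds; AML compliance program absent → not met
9. condition 'transmits funds internationally' holds; sanctions-list screening review 33 days ago vs limit 30 → not met
10. suspicious-activity review 198 days ago vs limit 180 → not met
Not met: 7 of 10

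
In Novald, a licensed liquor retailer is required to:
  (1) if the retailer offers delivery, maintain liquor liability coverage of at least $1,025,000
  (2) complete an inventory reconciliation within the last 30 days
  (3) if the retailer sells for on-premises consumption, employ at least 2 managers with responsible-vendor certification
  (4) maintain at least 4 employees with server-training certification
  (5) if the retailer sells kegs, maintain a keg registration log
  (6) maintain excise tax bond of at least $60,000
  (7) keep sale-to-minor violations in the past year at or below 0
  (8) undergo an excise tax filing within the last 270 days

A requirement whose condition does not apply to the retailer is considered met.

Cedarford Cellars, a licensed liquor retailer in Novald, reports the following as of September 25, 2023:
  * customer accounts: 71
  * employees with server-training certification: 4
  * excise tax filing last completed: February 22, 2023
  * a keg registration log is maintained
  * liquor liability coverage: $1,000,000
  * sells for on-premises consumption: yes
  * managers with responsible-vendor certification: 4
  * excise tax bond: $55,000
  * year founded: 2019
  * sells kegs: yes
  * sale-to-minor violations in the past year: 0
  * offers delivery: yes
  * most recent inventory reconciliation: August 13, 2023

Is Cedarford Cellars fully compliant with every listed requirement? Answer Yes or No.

1. condition 'offers delivery' holds; liquor liability coverage $1,000,000 < $1,025,000 → not met
2. inventory reconciliation 43 days ago vs limit 30 → not met
3. condition 'sells for on-premises consumption' holds; managers with responsible-vendor certification 4 ≥ 2 → met
4. employees with server-training certification 4 ≥ 4 → met
5. condition 'sells kegs' holds; keg registration log present → met
6. excise tax bond $55,000 < $60,000 → not met
7. sale-to-minor violations in the past year 0 ≤ 0 → met
8. excise tax filing 215 days ago vs limit 270 → met
Not met: 1, 2, 6

No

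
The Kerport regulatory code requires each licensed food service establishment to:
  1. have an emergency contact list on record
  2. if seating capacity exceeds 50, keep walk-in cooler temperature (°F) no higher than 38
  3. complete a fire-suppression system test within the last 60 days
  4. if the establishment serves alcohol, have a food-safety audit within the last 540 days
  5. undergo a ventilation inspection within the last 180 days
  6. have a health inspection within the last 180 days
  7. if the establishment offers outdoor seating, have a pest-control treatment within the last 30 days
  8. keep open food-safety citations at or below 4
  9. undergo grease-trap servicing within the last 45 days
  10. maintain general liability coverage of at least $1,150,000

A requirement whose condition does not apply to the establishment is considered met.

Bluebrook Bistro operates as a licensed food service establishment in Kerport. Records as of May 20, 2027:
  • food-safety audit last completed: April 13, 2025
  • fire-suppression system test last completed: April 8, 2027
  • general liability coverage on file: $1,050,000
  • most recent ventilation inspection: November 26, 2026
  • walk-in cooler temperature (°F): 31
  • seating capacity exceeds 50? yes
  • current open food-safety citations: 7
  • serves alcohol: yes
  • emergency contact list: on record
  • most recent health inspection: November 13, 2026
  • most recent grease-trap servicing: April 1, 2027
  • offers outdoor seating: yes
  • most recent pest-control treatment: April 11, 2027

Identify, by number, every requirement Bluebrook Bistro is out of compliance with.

1. emergency contact list present → met
2. condition 'seating capacity exceeds 50' holds; walk-in cooler temperature (°F) 31 ≤ 38 → met
3. fire-suppression system test 42 days ago vs limit 60 → met
4. condition 'serves alcohol' holds; food-safety audit 767 days ago vs limit 540 → not met
5. ventilation inspection 175 days ago vs limit 180 → met
6. health inspection 188 days ago vs limit 180 → not met
7. condition 'offers outdoor seating' holds; pest-control treatment 39 days ago vs limit 30 → not met
8. open food-safety citations 7 > 4 → not met
9. grease-trap servicing 49 days ago vs limit 45 → not met
10. general liability coverage $1,050,000 < $1,150,000 → not met
Not met: 4, 6, 7, 8, 9, 10

4, 6, 7, 8, 9, 10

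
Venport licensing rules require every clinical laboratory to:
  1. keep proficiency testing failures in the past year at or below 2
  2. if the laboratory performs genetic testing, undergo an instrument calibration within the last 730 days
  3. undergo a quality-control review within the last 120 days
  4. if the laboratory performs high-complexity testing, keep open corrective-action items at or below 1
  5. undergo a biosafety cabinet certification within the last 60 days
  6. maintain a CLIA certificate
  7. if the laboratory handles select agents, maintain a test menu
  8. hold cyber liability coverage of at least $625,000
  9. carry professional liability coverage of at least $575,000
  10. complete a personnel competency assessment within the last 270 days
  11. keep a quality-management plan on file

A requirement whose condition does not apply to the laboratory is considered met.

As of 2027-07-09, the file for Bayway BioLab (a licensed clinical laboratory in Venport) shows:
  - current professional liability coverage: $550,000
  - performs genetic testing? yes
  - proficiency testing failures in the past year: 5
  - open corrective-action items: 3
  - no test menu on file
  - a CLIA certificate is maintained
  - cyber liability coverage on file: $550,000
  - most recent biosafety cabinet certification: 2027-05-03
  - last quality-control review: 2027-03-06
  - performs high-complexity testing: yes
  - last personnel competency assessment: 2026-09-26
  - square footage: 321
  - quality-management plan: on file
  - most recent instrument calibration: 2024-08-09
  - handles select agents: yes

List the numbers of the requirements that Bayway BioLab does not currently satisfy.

1. proficiency testing failures in the past year 5 > 2 → not met
2. condition 'performs genetic testing' holds; instrument calibration 1064 days ago vs limit 730 → not met
3. quality-control review 125 days ago vs limit 120 → not met
4. condition 'performs high-complexity testing' holds; open corrective-action items 3 > 1 → not met
5. biosafety cabinet certification 67 days ago vs limit 60 → not met
6. CLIA certificate present → met
7. condition 'handles select agents' holds; test menu absent → not met
8. cyber liability coverage $550,000 < $625,000 → not met
9. professional liability coverage $550,000 < $575,000 → not met
10. personnel competency assessment 286 days ago vs limit 270 → not met
11. quality-management plan present → met
Not met: 1, 2, 3, 4, 5, 7, 8, 9, 10

1, 2, 3, 4, 5, 7, 8, 9, 10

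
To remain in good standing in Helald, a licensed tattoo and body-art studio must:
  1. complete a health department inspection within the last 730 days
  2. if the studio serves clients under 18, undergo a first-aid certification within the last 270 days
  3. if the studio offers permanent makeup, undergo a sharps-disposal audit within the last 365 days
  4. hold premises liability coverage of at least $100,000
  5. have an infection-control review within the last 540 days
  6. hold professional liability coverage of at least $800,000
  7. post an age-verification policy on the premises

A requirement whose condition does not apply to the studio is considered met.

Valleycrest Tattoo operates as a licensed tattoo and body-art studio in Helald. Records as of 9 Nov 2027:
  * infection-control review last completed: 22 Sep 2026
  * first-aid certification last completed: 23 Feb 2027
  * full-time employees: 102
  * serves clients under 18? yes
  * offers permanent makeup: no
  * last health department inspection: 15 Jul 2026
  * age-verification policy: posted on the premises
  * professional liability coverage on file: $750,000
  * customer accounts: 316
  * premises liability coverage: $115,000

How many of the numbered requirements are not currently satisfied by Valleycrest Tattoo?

1

1. health department inspection 482 days ago vs limit 730 → met
2. condition 'serves clients under 18' holds; first-aid certification 259 days ago vs limit 270 → met
3. condition 'offers permanent makeup' does not hold → requirement n/a → met
4. premises liability coverage $115,000 ≥ $100,000 → met
5. infection-control review 413 days ago vs limit 540 → met
6. professional liability coverage $750,000 < $800,000 → not met
7. age-verification policy present → met
Not met: 1 of 7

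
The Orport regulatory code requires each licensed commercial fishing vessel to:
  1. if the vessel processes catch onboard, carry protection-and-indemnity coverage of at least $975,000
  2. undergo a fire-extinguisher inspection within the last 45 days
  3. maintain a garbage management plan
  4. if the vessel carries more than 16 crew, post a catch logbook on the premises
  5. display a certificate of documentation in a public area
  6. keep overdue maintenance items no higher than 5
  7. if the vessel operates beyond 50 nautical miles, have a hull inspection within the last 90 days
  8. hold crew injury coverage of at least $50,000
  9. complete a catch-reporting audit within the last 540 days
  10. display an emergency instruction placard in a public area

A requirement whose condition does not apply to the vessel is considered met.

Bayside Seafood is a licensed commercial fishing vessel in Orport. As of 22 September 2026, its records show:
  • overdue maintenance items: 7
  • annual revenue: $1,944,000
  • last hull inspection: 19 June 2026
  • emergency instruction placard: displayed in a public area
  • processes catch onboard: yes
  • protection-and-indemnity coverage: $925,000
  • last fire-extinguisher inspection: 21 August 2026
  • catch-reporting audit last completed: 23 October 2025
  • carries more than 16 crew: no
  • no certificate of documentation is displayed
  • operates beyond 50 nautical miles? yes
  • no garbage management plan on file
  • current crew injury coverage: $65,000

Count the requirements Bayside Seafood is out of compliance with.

1. condition 'processes catch onboard' holds; protection-and-indemnity coverage $925,000 < $975,000 → not met
2. fire-extinguisher inspection 32 days ago vs limit 45 → met
3. garbage management plan absent → not met
4. condition 'carries more than 16 crew' does not hold → requirement n/a → met
5. certificate of documentation absent → not met
6. overdue maintenance items 7 > 5 → not met
7. condition 'operates beyond 50 nautical miles' holds; hull inspection 95 days ago vs limit 90 → not met
8. crew injury coverage $65,000 ≥ $50,000 → met
9. catch-reporting audit 334 days ago vs limit 540 → met
10. emergency instruction placard present → met
Not met: 5 of 10

5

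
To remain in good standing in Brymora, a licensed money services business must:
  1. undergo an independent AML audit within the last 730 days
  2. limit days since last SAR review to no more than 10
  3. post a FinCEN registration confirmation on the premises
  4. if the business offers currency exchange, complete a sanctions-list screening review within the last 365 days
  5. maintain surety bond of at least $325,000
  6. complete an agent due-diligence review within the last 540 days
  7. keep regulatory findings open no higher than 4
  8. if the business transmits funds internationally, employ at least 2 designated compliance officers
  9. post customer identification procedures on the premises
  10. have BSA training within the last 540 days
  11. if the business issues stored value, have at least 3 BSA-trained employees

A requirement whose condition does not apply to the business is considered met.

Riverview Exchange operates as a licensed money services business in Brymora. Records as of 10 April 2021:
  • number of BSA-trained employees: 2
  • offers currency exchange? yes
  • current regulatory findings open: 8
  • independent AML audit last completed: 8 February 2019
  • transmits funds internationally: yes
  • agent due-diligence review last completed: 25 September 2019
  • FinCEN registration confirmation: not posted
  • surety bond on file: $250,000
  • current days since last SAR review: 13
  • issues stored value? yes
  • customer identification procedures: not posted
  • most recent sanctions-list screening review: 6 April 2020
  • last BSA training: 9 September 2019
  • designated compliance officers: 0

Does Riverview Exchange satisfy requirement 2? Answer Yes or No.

2. days since last SAR review 13 > 10 → not met

No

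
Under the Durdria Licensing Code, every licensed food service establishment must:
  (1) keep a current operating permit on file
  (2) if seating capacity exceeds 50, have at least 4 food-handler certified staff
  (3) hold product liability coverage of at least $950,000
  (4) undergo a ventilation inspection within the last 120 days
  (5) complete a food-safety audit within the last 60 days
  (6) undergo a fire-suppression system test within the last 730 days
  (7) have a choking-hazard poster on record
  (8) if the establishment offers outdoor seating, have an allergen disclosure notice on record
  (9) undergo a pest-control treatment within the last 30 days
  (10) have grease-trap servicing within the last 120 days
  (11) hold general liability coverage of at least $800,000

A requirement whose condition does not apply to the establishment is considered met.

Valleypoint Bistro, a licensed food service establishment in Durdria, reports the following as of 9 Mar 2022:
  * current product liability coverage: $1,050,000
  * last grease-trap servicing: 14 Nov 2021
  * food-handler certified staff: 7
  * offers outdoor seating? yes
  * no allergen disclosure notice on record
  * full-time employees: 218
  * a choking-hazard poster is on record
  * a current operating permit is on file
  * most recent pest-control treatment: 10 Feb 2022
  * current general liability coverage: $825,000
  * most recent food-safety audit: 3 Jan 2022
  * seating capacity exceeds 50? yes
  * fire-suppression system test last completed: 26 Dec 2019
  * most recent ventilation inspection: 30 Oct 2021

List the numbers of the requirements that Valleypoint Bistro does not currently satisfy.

1. current operating permit present → met
2. condition 'seating capacity exceeds 50' holds; food-handler certified staff 7 ≥ 4 → met
3. product liability coverage $1,050,000 ≥ $950,000 → met
4. ventilation inspection 130 days ago vs limit 120 → not met
5. food-safety audit 65 days ago vs limit 60 → not met
6. fire-suppression system test 804 days ago vs limit 730 → not met
7. choking-hazard poster present → met
8. condition 'offers outdoor seating' holds; allergen disclosure notice absent → not met
9. pest-control treatment 27 days ago vs limit 30 → met
10. grease-trap servicing 115 days ago vs limit 120 → met
11. general liability coverage $825,000 ≥ $800,000 → met
Not met: 4, 5, 6, 8

4, 5, 6, 8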